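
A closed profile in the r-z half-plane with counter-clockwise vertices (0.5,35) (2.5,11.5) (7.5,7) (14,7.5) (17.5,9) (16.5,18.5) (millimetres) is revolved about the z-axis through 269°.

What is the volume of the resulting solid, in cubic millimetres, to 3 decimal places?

Volume = 10659.851 mm³

Profile (r,z), 6 vertices: (0.5,35) (2.5,11.5) (7.5,7) (14,7.5) (17.5,9) (16.5,18.5)
edge 0: (0.5,35)→(2.5,11.5)  cross = 0.5·11.5 − 2.5·35 = -81.7500; (r_i+r_j)·cross = 3·-81.7500 = -245.2500
edge 1: (2.5,11.5)→(7.5,7)  cross = 2.5·7 − 7.5·11.5 = -68.7500; (r_i+r_j)·cross = 10·-68.7500 = -687.5000
edge 2: (7.5,7)→(14,7.5)  cross = 7.5·7.5 − 14·7 = -41.7500; (r_i+r_j)·cross = 21.5·-41.7500 = -897.6250
edge 3: (14,7.5)→(17.5,9)  cross = 14·9 − 17.5·7.5 = -5.2500; (r_i+r_j)·cross = 31.5·-5.2500 = -165.3750
edge 4: (17.5,9)→(16.5,18.5)  cross = 17.5·18.5 − 16.5·9 = 175.2500; (r_i+r_j)·cross = 34·175.2500 = 5958.5000
edge 5: (16.5,18.5)→(0.5,35)  cross = 16.5·35 − 0.5·18.5 = 568.2500; (r_i+r_j)·cross = 17·568.2500 = 9660.2500
Σcross = 546.0000 → A = |Σcross|/2 = 273.0000 mm²
Σ(r_i+r_j)·cross = 13623.0000 → first moment M = |Σ|/6 = 2270.5000
R_c = M/A = 2270.5000/273.0000 = 8.3168 mm
θ = 269° = 4.694936 rad
V = θ·R_c·A = 4.694936·8.3168·273.0000 = 10659.851 mm³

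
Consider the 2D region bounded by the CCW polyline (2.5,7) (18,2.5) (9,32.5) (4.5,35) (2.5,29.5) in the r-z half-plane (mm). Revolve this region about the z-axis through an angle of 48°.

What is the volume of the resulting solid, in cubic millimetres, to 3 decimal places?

Profile (r,z), 5 vertices: (2.5,7) (18,2.5) (9,32.5) (4.5,35) (2.5,29.5)
edge 0: (2.5,7)→(18,2.5)  cross = 2.5·2.5 − 18·7 = -119.7500; (r_i+r_j)·cross = 20.5·-119.7500 = -2454.8750
edge 1: (18,2.5)→(9,32.5)  cross = 18·32.5 − 9·2.5 = 562.5000; (r_i+r_j)·cross = 27·562.5000 = 15187.5000
edge 2: (9,32.5)→(4.5,35)  cross = 9·35 − 4.5·32.5 = 168.7500; (r_i+r_j)·cross = 13.5·168.7500 = 2278.1250
edge 3: (4.5,35)→(2.5,29.5)  cross = 4.5·29.5 − 2.5·35 = 45.2500; (r_i+r_j)·cross = 7·45.2500 = 316.7500
edge 4: (2.5,29.5)→(2.5,7)  cross = 2.5·7 − 2.5·29.5 = -56.2500; (r_i+r_j)·cross = 5·-56.2500 = -281.2500
Σcross = 600.5000 → A = |Σcross|/2 = 300.2500 mm²
Σ(r_i+r_j)·cross = 15046.2500 → first moment M = |Σ|/6 = 2507.7083
R_c = M/A = 2507.7083/300.2500 = 8.3521 mm
θ = 48° = 0.837758 rad
V = θ·R_c·A = 0.837758·8.3521·300.2500 = 2100.853 mm³

Volume = 2100.853 mm³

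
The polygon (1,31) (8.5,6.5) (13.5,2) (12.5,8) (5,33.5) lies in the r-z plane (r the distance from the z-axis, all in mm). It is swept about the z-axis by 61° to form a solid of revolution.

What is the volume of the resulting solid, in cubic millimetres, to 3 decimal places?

Volume = 978.969 mm³

Profile (r,z), 5 vertices: (1,31) (8.5,6.5) (13.5,2) (12.5,8) (5,33.5)
edge 0: (1,31)→(8.5,6.5)  cross = 1·6.5 − 8.5·31 = -257.0000; (r_i+r_j)·cross = 9.5·-257.0000 = -2441.5000
edge 1: (8.5,6.5)→(13.5,2)  cross = 8.5·2 − 13.5·6.5 = -70.7500; (r_i+r_j)·cross = 22·-70.7500 = -1556.5000
edge 2: (13.5,2)→(12.5,8)  cross = 13.5·8 − 12.5·2 = 83.0000; (r_i+r_j)·cross = 26·83.0000 = 2158.0000
edge 3: (12.5,8)→(5,33.5)  cross = 12.5·33.5 − 5·8 = 378.7500; (r_i+r_j)·cross = 17.5·378.7500 = 6628.1250
edge 4: (5,33.5)→(1,31)  cross = 5·31 − 1·33.5 = 121.5000; (r_i+r_j)·cross = 6·121.5000 = 729.0000
Σcross = 255.5000 → A = |Σcross|/2 = 127.7500 mm²
Σ(r_i+r_j)·cross = 5517.1250 → first moment M = |Σ|/6 = 919.5208
R_c = M/A = 919.5208/127.7500 = 7.1978 mm
θ = 61° = 1.064651 rad
V = θ·R_c·A = 1.064651·7.1978·127.7500 = 978.969 mm³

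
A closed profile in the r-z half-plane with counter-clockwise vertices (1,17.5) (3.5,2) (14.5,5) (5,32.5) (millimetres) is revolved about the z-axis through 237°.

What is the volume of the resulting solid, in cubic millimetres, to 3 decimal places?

Volume = 5900.101 mm³

Profile (r,z), 4 vertices: (1,17.5) (3.5,2) (14.5,5) (5,32.5)
edge 0: (1,17.5)→(3.5,2)  cross = 1·2 − 3.5·17.5 = -59.2500; (r_i+r_j)·cross = 4.5·-59.2500 = -266.6250
edge 1: (3.5,2)→(14.5,5)  cross = 3.5·5 − 14.5·2 = -11.5000; (r_i+r_j)·cross = 18·-11.5000 = -207.0000
edge 2: (14.5,5)→(5,32.5)  cross = 14.5·32.5 − 5·5 = 446.2500; (r_i+r_j)·cross = 19.5·446.2500 = 8701.8750
edge 3: (5,32.5)→(1,17.5)  cross = 5·17.5 − 1·32.5 = 55.0000; (r_i+r_j)·cross = 6·55.0000 = 330.0000
Σcross = 430.5000 → A = |Σcross|/2 = 215.2500 mm²
Σ(r_i+r_j)·cross = 8558.2500 → first moment M = |Σ|/6 = 1426.3750
R_c = M/A = 1426.3750/215.2500 = 6.6266 mm
θ = 237° = 4.136430 rad
V = θ·R_c·A = 4.136430·6.6266·215.2500 = 5900.101 mm³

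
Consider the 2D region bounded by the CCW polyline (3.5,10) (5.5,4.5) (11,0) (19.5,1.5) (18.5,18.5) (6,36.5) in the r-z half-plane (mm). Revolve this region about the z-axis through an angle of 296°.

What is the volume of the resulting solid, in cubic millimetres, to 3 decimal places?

Profile (r,z), 6 vertices: (3.5,10) (5.5,4.5) (11,0) (19.5,1.5) (18.5,18.5) (6,36.5)
edge 0: (3.5,10)→(5.5,4.5)  cross = 3.5·4.5 − 5.5·10 = -39.2500; (r_i+r_j)·cross = 9·-39.2500 = -353.2500
edge 1: (5.5,4.5)→(11,0)  cross = 5.5·0 − 11·4.5 = -49.5000; (r_i+r_j)·cross = 16.5·-49.5000 = -816.7500
edge 2: (11,0)→(19.5,1.5)  cross = 11·1.5 − 19.5·0 = 16.5000; (r_i+r_j)·cross = 30.5·16.5000 = 503.2500
edge 3: (19.5,1.5)→(18.5,18.5)  cross = 19.5·18.5 − 18.5·1.5 = 333.0000; (r_i+r_j)·cross = 38·333.0000 = 12654.0000
edge 4: (18.5,18.5)→(6,36.5)  cross = 18.5·36.5 − 6·18.5 = 564.2500; (r_i+r_j)·cross = 24.5·564.2500 = 13824.1250
edge 5: (6,36.5)→(3.5,10)  cross = 6·10 − 3.5·36.5 = -67.7500; (r_i+r_j)·cross = 9.5·-67.7500 = -643.6250
Σcross = 757.2500 → A = |Σcross|/2 = 378.6250 mm²
Σ(r_i+r_j)·cross = 25167.7500 → first moment M = |Σ|/6 = 4194.6250
R_c = M/A = 4194.6250/378.6250 = 11.0786 mm
θ = 296° = 5.166175 rad
V = θ·R_c·A = 5.166175·11.0786·378.6250 = 21670.165 mm³

Volume = 21670.165 mm³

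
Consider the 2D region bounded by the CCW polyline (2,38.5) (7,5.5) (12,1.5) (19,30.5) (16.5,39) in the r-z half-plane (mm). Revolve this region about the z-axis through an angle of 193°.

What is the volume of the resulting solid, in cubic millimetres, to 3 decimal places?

Volume = 14501.751 mm³

Profile (r,z), 5 vertices: (2,38.5) (7,5.5) (12,1.5) (19,30.5) (16.5,39)
edge 0: (2,38.5)→(7,5.5)  cross = 2·5.5 − 7·38.5 = -258.5000; (r_i+r_j)·cross = 9·-258.5000 = -2326.5000
edge 1: (7,5.5)→(12,1.5)  cross = 7·1.5 − 12·5.5 = -55.5000; (r_i+r_j)·cross = 19·-55.5000 = -1054.5000
edge 2: (12,1.5)→(19,30.5)  cross = 12·30.5 − 19·1.5 = 337.5000; (r_i+r_j)·cross = 31·337.5000 = 10462.5000
edge 3: (19,30.5)→(16.5,39)  cross = 19·39 − 16.5·30.5 = 237.7500; (r_i+r_j)·cross = 35.5·237.7500 = 8440.1250
edge 4: (16.5,39)→(2,38.5)  cross = 16.5·38.5 − 2·39 = 557.2500; (r_i+r_j)·cross = 18.5·557.2500 = 10309.1250
Σcross = 818.5000 → A = |Σcross|/2 = 409.2500 mm²
Σ(r_i+r_j)·cross = 25830.7500 → first moment M = |Σ|/6 = 4305.1250
R_c = M/A = 4305.1250/409.2500 = 10.5195 mm
θ = 193° = 3.368485 rad
V = θ·R_c·A = 3.368485·10.5195·409.2500 = 14501.751 mm³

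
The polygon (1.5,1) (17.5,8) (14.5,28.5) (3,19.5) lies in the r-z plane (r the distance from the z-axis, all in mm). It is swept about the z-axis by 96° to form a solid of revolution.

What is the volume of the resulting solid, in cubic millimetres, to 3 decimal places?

Volume = 4322.064 mm³

Profile (r,z), 4 vertices: (1.5,1) (17.5,8) (14.5,28.5) (3,19.5)
edge 0: (1.5,1)→(17.5,8)  cross = 1.5·8 − 17.5·1 = -5.5000; (r_i+r_j)·cross = 19·-5.5000 = -104.5000
edge 1: (17.5,8)→(14.5,28.5)  cross = 17.5·28.5 − 14.5·8 = 382.7500; (r_i+r_j)·cross = 32·382.7500 = 12248.0000
edge 2: (14.5,28.5)→(3,19.5)  cross = 14.5·19.5 − 3·28.5 = 197.2500; (r_i+r_j)·cross = 17.5·197.2500 = 3451.8750
edge 3: (3,19.5)→(1.5,1)  cross = 3·1 − 1.5·19.5 = -26.2500; (r_i+r_j)·cross = 4.5·-26.2500 = -118.1250
Σcross = 548.2500 → A = |Σcross|/2 = 274.1250 mm²
Σ(r_i+r_j)·cross = 15477.2500 → first moment M = |Σ|/6 = 2579.5417
R_c = M/A = 2579.5417/274.1250 = 9.4101 mm
θ = 96° = 1.675516 rad
V = θ·R_c·A = 1.675516·9.4101·274.1250 = 4322.064 mm³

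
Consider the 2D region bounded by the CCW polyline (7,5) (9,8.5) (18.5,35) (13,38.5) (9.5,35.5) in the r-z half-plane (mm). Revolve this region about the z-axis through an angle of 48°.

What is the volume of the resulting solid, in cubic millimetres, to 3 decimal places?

Volume = 1607.291 mm³

Profile (r,z), 5 vertices: (7,5) (9,8.5) (18.5,35) (13,38.5) (9.5,35.5)
edge 0: (7,5)→(9,8.5)  cross = 7·8.5 − 9·5 = 14.5000; (r_i+r_j)·cross = 16·14.5000 = 232.0000
edge 1: (9,8.5)→(18.5,35)  cross = 9·35 − 18.5·8.5 = 157.7500; (r_i+r_j)·cross = 27.5·157.7500 = 4338.1250
edge 2: (18.5,35)→(13,38.5)  cross = 18.5·38.5 − 13·35 = 257.2500; (r_i+r_j)·cross = 31.5·257.2500 = 8103.3750
edge 3: (13,38.5)→(9.5,35.5)  cross = 13·35.5 − 9.5·38.5 = 95.7500; (r_i+r_j)·cross = 22.5·95.7500 = 2154.3750
edge 4: (9.5,35.5)→(7,5)  cross = 9.5·5 − 7·35.5 = -201.0000; (r_i+r_j)·cross = 16.5·-201.0000 = -3316.5000
Σcross = 324.2500 → A = |Σcross|/2 = 162.1250 mm²
Σ(r_i+r_j)·cross = 11511.3750 → first moment M = |Σ|/6 = 1918.5625
R_c = M/A = 1918.5625/162.1250 = 11.8338 mm
θ = 48° = 0.837758 rad
V = θ·R_c·A = 0.837758·11.8338·162.1250 = 1607.291 mm³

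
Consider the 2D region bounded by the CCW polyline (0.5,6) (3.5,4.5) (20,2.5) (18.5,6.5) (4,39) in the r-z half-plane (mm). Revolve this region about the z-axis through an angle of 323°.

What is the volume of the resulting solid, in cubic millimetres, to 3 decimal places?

Profile (r,z), 5 vertices: (0.5,6) (3.5,4.5) (20,2.5) (18.5,6.5) (4,39)
edge 0: (0.5,6)→(3.5,4.5)  cross = 0.5·4.5 − 3.5·6 = -18.7500; (r_i+r_j)·cross = 4·-18.7500 = -75.0000
edge 1: (3.5,4.5)→(20,2.5)  cross = 3.5·2.5 − 20·4.5 = -81.2500; (r_i+r_j)·cross = 23.5·-81.2500 = -1909.3750
edge 2: (20,2.5)→(18.5,6.5)  cross = 20·6.5 − 18.5·2.5 = 83.7500; (r_i+r_j)·cross = 38.5·83.7500 = 3224.3750
edge 3: (18.5,6.5)→(4,39)  cross = 18.5·39 − 4·6.5 = 695.5000; (r_i+r_j)·cross = 22.5·695.5000 = 15648.7500
edge 4: (4,39)→(0.5,6)  cross = 4·6 − 0.5·39 = 4.5000; (r_i+r_j)·cross = 4.5·4.5000 = 20.2500
Σcross = 683.7500 → A = |Σcross|/2 = 341.8750 mm²
Σ(r_i+r_j)·cross = 16909.0000 → first moment M = |Σ|/6 = 2818.1667
R_c = M/A = 2818.1667/341.8750 = 8.2433 mm
θ = 323° = 5.637413 rad
V = θ·R_c·A = 5.637413·8.2433·341.8750 = 15887.171 mm³

Volume = 15887.171 mm³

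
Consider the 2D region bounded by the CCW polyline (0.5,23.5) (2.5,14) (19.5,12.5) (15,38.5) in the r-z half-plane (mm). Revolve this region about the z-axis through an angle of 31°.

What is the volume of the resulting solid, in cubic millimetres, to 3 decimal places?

Profile (r,z), 4 vertices: (0.5,23.5) (2.5,14) (19.5,12.5) (15,38.5)
edge 0: (0.5,23.5)→(2.5,14)  cross = 0.5·14 − 2.5·23.5 = -51.7500; (r_i+r_j)·cross = 3·-51.7500 = -155.2500
edge 1: (2.5,14)→(19.5,12.5)  cross = 2.5·12.5 − 19.5·14 = -241.7500; (r_i+r_j)·cross = 22·-241.7500 = -5318.5000
edge 2: (19.5,12.5)→(15,38.5)  cross = 19.5·38.5 − 15·12.5 = 563.2500; (r_i+r_j)·cross = 34.5·563.2500 = 19432.1250
edge 3: (15,38.5)→(0.5,23.5)  cross = 15·23.5 − 0.5·38.5 = 333.2500; (r_i+r_j)·cross = 15.5·333.2500 = 5165.3750
Σcross = 603.0000 → A = |Σcross|/2 = 301.5000 mm²
Σ(r_i+r_j)·cross = 19123.7500 → first moment M = |Σ|/6 = 3187.2917
R_c = M/A = 3187.2917/301.5000 = 10.5714 mm
θ = 31° = 0.541052 rad
V = θ·R_c·A = 0.541052·10.5714·301.5000 = 1724.491 mm³

Volume = 1724.491 mm³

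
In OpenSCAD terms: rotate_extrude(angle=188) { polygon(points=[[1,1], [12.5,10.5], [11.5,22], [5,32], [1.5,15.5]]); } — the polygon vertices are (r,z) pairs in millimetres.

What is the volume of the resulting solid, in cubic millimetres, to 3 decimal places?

Profile (r,z), 5 vertices: (1,1) (12.5,10.5) (11.5,22) (5,32) (1.5,15.5)
edge 0: (1,1)→(12.5,10.5)  cross = 1·10.5 − 12.5·1 = -2.0000; (r_i+r_j)·cross = 13.5·-2.0000 = -27.0000
edge 1: (12.5,10.5)→(11.5,22)  cross = 12.5·22 − 11.5·10.5 = 154.2500; (r_i+r_j)·cross = 24·154.2500 = 3702.0000
edge 2: (11.5,22)→(5,32)  cross = 11.5·32 − 5·22 = 258.0000; (r_i+r_j)·cross = 16.5·258.0000 = 4257.0000
edge 3: (5,32)→(1.5,15.5)  cross = 5·15.5 − 1.5·32 = 29.5000; (r_i+r_j)·cross = 6.5·29.5000 = 191.7500
edge 4: (1.5,15.5)→(1,1)  cross = 1.5·1 − 1·15.5 = -14.0000; (r_i+r_j)·cross = 2.5·-14.0000 = -35.0000
Σcross = 425.7500 → A = |Σcross|/2 = 212.8750 mm²
Σ(r_i+r_j)·cross = 8088.7500 → first moment M = |Σ|/6 = 1348.1250
R_c = M/A = 1348.1250/212.8750 = 6.3329 mm
θ = 188° = 3.281219 rad
V = θ·R_c·A = 3.281219·6.3329·212.8750 = 4423.493 mm³

Volume = 4423.493 mm³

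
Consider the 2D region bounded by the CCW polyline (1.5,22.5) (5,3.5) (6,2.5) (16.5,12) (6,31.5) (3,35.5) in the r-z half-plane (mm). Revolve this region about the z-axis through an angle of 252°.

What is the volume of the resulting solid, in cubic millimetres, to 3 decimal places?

Volume = 8141.306 mm³

Profile (r,z), 6 vertices: (1.5,22.5) (5,3.5) (6,2.5) (16.5,12) (6,31.5) (3,35.5)
edge 0: (1.5,22.5)→(5,3.5)  cross = 1.5·3.5 − 5·22.5 = -107.2500; (r_i+r_j)·cross = 6.5·-107.2500 = -697.1250
edge 1: (5,3.5)→(6,2.5)  cross = 5·2.5 − 6·3.5 = -8.5000; (r_i+r_j)·cross = 11·-8.5000 = -93.5000
edge 2: (6,2.5)→(16.5,12)  cross = 6·12 − 16.5·2.5 = 30.7500; (r_i+r_j)·cross = 22.5·30.7500 = 691.8750
edge 3: (16.5,12)→(6,31.5)  cross = 16.5·31.5 − 6·12 = 447.7500; (r_i+r_j)·cross = 22.5·447.7500 = 10074.3750
edge 4: (6,31.5)→(3,35.5)  cross = 6·35.5 − 3·31.5 = 118.5000; (r_i+r_j)·cross = 9·118.5000 = 1066.5000
edge 5: (3,35.5)→(1.5,22.5)  cross = 3·22.5 − 1.5·35.5 = 14.2500; (r_i+r_j)·cross = 4.5·14.2500 = 64.1250
Σcross = 495.5000 → A = |Σcross|/2 = 247.7500 mm²
Σ(r_i+r_j)·cross = 11106.2500 → first moment M = |Σ|/6 = 1851.0417
R_c = M/A = 1851.0417/247.7500 = 7.4714 mm
θ = 252° = 4.398230 rad
V = θ·R_c·A = 4.398230·7.4714·247.7500 = 8141.306 mm³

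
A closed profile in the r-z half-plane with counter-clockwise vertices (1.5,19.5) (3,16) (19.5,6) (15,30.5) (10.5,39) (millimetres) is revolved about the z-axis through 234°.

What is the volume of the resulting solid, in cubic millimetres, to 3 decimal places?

Volume = 13034.821 mm³

Profile (r,z), 5 vertices: (1.5,19.5) (3,16) (19.5,6) (15,30.5) (10.5,39)
edge 0: (1.5,19.5)→(3,16)  cross = 1.5·16 − 3·19.5 = -34.5000; (r_i+r_j)·cross = 4.5·-34.5000 = -155.2500
edge 1: (3,16)→(19.5,6)  cross = 3·6 − 19.5·16 = -294.0000; (r_i+r_j)·cross = 22.5·-294.0000 = -6615.0000
edge 2: (19.5,6)→(15,30.5)  cross = 19.5·30.5 − 15·6 = 504.7500; (r_i+r_j)·cross = 34.5·504.7500 = 17413.8750
edge 3: (15,30.5)→(10.5,39)  cross = 15·39 − 10.5·30.5 = 264.7500; (r_i+r_j)·cross = 25.5·264.7500 = 6751.1250
edge 4: (10.5,39)→(1.5,19.5)  cross = 10.5·19.5 − 1.5·39 = 146.2500; (r_i+r_j)·cross = 12·146.2500 = 1755.0000
Σcross = 587.2500 → A = |Σcross|/2 = 293.6250 mm²
Σ(r_i+r_j)·cross = 19149.7500 → first moment M = |Σ|/6 = 3191.6250
R_c = M/A = 3191.6250/293.6250 = 10.8697 mm
θ = 234° = 4.084070 rad
V = θ·R_c·A = 4.084070·10.8697·293.6250 = 13034.821 mm³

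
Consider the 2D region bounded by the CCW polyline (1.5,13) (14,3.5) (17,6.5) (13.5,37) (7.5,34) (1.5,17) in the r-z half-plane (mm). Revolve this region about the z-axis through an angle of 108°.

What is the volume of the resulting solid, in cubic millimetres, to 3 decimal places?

Volume = 6040.340 mm³

Profile (r,z), 6 vertices: (1.5,13) (14,3.5) (17,6.5) (13.5,37) (7.5,34) (1.5,17)
edge 0: (1.5,13)→(14,3.5)  cross = 1.5·3.5 − 14·13 = -176.7500; (r_i+r_j)·cross = 15.5·-176.7500 = -2739.6250
edge 1: (14,3.5)→(17,6.5)  cross = 14·6.5 − 17·3.5 = 31.5000; (r_i+r_j)·cross = 31·31.5000 = 976.5000
edge 2: (17,6.5)→(13.5,37)  cross = 17·37 − 13.5·6.5 = 541.2500; (r_i+r_j)·cross = 30.5·541.2500 = 16508.1250
edge 3: (13.5,37)→(7.5,34)  cross = 13.5·34 − 7.5·37 = 181.5000; (r_i+r_j)·cross = 21·181.5000 = 3811.5000
edge 4: (7.5,34)→(1.5,17)  cross = 7.5·17 − 1.5·34 = 76.5000; (r_i+r_j)·cross = 9·76.5000 = 688.5000
edge 5: (1.5,17)→(1.5,13)  cross = 1.5·13 − 1.5·17 = -6.0000; (r_i+r_j)·cross = 3·-6.0000 = -18.0000
Σcross = 648.0000 → A = |Σcross|/2 = 324.0000 mm²
Σ(r_i+r_j)·cross = 19227.0000 → first moment M = |Σ|/6 = 3204.5000
R_c = M/A = 3204.5000/324.0000 = 9.8904 mm
θ = 108° = 1.884956 rad
V = θ·R_c·A = 1.884956·9.8904·324.0000 = 6040.340 mm³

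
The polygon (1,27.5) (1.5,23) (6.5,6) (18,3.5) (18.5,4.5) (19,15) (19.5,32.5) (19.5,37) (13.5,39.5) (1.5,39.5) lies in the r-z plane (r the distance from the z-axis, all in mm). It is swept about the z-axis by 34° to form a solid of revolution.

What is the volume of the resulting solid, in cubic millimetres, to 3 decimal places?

Volume = 3611.777 mm³

Profile (r,z), 10 vertices: (1,27.5) (1.5,23) (6.5,6) (18,3.5) (18.5,4.5) (19,15) (19.5,32.5) (19.5,37) (13.5,39.5) (1.5,39.5)
edge 0: (1,27.5)→(1.5,23)  cross = 1·23 − 1.5·27.5 = -18.2500; (r_i+r_j)·cross = 2.5·-18.2500 = -45.6250
edge 1: (1.5,23)→(6.5,6)  cross = 1.5·6 − 6.5·23 = -140.5000; (r_i+r_j)·cross = 8·-140.5000 = -1124.0000
edge 2: (6.5,6)→(18,3.5)  cross = 6.5·3.5 − 18·6 = -85.2500; (r_i+r_j)·cross = 24.5·-85.2500 = -2088.6250
edge 3: (18,3.5)→(18.5,4.5)  cross = 18·4.5 − 18.5·3.5 = 16.2500; (r_i+r_j)·cross = 36.5·16.2500 = 593.1250
edge 4: (18.5,4.5)→(19,15)  cross = 18.5·15 − 19·4.5 = 192.0000; (r_i+r_j)·cross = 37.5·192.0000 = 7200.0000
edge 5: (19,15)→(19.5,32.5)  cross = 19·32.5 − 19.5·15 = 325.0000; (r_i+r_j)·cross = 38.5·325.0000 = 12512.5000
edge 6: (19.5,32.5)→(19.5,37)  cross = 19.5·37 − 19.5·32.5 = 87.7500; (r_i+r_j)·cross = 39·87.7500 = 3422.2500
edge 7: (19.5,37)→(13.5,39.5)  cross = 19.5·39.5 − 13.5·37 = 270.7500; (r_i+r_j)·cross = 33·270.7500 = 8934.7500
edge 8: (13.5,39.5)→(1.5,39.5)  cross = 13.5·39.5 − 1.5·39.5 = 474.0000; (r_i+r_j)·cross = 15·474.0000 = 7110.0000
edge 9: (1.5,39.5)→(1,27.5)  cross = 1.5·27.5 − 1·39.5 = 1.7500; (r_i+r_j)·cross = 2.5·1.7500 = 4.3750
Σcross = 1123.5000 → A = |Σcross|/2 = 561.7500 mm²
Σ(r_i+r_j)·cross = 36518.7500 → first moment M = |Σ|/6 = 6086.4583
R_c = M/A = 6086.4583/561.7500 = 10.8348 mm
θ = 34° = 0.593412 rad
V = θ·R_c·A = 0.593412·10.8348·561.7500 = 3611.777 mm³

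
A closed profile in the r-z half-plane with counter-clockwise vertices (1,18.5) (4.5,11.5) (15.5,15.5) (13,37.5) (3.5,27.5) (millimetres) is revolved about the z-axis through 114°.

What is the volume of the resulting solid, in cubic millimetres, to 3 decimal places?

Volume = 4032.077 mm³

Profile (r,z), 5 vertices: (1,18.5) (4.5,11.5) (15.5,15.5) (13,37.5) (3.5,27.5)
edge 0: (1,18.5)→(4.5,11.5)  cross = 1·11.5 − 4.5·18.5 = -71.7500; (r_i+r_j)·cross = 5.5·-71.7500 = -394.6250
edge 1: (4.5,11.5)→(15.5,15.5)  cross = 4.5·15.5 − 15.5·11.5 = -108.5000; (r_i+r_j)·cross = 20·-108.5000 = -2170.0000
edge 2: (15.5,15.5)→(13,37.5)  cross = 15.5·37.5 − 13·15.5 = 379.7500; (r_i+r_j)·cross = 28.5·379.7500 = 10822.8750
edge 3: (13,37.5)→(3.5,27.5)  cross = 13·27.5 − 3.5·37.5 = 226.2500; (r_i+r_j)·cross = 16.5·226.2500 = 3733.1250
edge 4: (3.5,27.5)→(1,18.5)  cross = 3.5·18.5 − 1·27.5 = 37.2500; (r_i+r_j)·cross = 4.5·37.2500 = 167.6250
Σcross = 463.0000 → A = |Σcross|/2 = 231.5000 mm²
Σ(r_i+r_j)·cross = 12159.0000 → first moment M = |Σ|/6 = 2026.5000
R_c = M/A = 2026.5000/231.5000 = 8.7538 mm
θ = 114° = 1.989675 rad
V = θ·R_c·A = 1.989675·8.7538·231.5000 = 4032.077 mm³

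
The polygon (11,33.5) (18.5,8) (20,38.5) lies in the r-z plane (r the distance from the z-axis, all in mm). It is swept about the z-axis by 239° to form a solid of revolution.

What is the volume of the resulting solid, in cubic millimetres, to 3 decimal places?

Profile (r,z), 3 vertices: (11,33.5) (18.5,8) (20,38.5)
edge 0: (11,33.5)→(18.5,8)  cross = 11·8 − 18.5·33.5 = -531.7500; (r_i+r_j)·cross = 29.5·-531.7500 = -15686.6250
edge 1: (18.5,8)→(20,38.5)  cross = 18.5·38.5 − 20·8 = 552.2500; (r_i+r_j)·cross = 38.5·552.2500 = 21261.6250
edge 2: (20,38.5)→(11,33.5)  cross = 20·33.5 − 11·38.5 = 246.5000; (r_i+r_j)·cross = 31·246.5000 = 7641.5000
Σcross = 267.0000 → A = |Σcross|/2 = 133.5000 mm²
Σ(r_i+r_j)·cross = 13216.5000 → first moment M = |Σ|/6 = 2202.7500
R_c = M/A = 2202.7500/133.5000 = 16.5000 mm
θ = 239° = 4.171337 rad
V = θ·R_c·A = 4.171337·16.5000·133.5000 = 9188.412 mm³

Volume = 9188.412 mm³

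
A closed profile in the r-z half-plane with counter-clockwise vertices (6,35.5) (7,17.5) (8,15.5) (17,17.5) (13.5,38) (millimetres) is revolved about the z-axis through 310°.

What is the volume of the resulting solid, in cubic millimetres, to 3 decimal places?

Profile (r,z), 5 vertices: (6,35.5) (7,17.5) (8,15.5) (17,17.5) (13.5,38)
edge 0: (6,35.5)→(7,17.5)  cross = 6·17.5 − 7·35.5 = -143.5000; (r_i+r_j)·cross = 13·-143.5000 = -1865.5000
edge 1: (7,17.5)→(8,15.5)  cross = 7·15.5 − 8·17.5 = -31.5000; (r_i+r_j)·cross = 15·-31.5000 = -472.5000
edge 2: (8,15.5)→(17,17.5)  cross = 8·17.5 − 17·15.5 = -123.5000; (r_i+r_j)·cross = 25·-123.5000 = -3087.5000
edge 3: (17,17.5)→(13.5,38)  cross = 17·38 − 13.5·17.5 = 409.7500; (r_i+r_j)·cross = 30.5·409.7500 = 12497.3750
edge 4: (13.5,38)→(6,35.5)  cross = 13.5·35.5 − 6·38 = 251.2500; (r_i+r_j)·cross = 19.5·251.2500 = 4899.3750
Σcross = 362.5000 → A = |Σcross|/2 = 181.2500 mm²
Σ(r_i+r_j)·cross = 11971.2500 → first moment M = |Σ|/6 = 1995.2083
R_c = M/A = 1995.2083/181.2500 = 11.0080 mm
θ = 310° = 5.410521 rad
V = θ·R_c·A = 5.410521·11.0080·181.2500 = 10795.116 mm³

Volume = 10795.116 mm³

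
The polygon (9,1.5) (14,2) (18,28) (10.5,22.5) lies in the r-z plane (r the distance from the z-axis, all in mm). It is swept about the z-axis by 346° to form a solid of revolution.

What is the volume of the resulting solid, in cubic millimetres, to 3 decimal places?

Volume = 10915.076 mm³

Profile (r,z), 4 vertices: (9,1.5) (14,2) (18,28) (10.5,22.5)
edge 0: (9,1.5)→(14,2)  cross = 9·2 − 14·1.5 = -3.0000; (r_i+r_j)·cross = 23·-3.0000 = -69.0000
edge 1: (14,2)→(18,28)  cross = 14·28 − 18·2 = 356.0000; (r_i+r_j)·cross = 32·356.0000 = 11392.0000
edge 2: (18,28)→(10.5,22.5)  cross = 18·22.5 − 10.5·28 = 111.0000; (r_i+r_j)·cross = 28.5·111.0000 = 3163.5000
edge 3: (10.5,22.5)→(9,1.5)  cross = 10.5·1.5 − 9·22.5 = -186.7500; (r_i+r_j)·cross = 19.5·-186.7500 = -3641.6250
Σcross = 277.2500 → A = |Σcross|/2 = 138.6250 mm²
Σ(r_i+r_j)·cross = 10844.8750 → first moment M = |Σ|/6 = 1807.4792
R_c = M/A = 1807.4792/138.6250 = 13.0386 mm
θ = 346° = 6.038839 rad
V = θ·R_c·A = 6.038839·13.0386·138.6250 = 10915.076 mm³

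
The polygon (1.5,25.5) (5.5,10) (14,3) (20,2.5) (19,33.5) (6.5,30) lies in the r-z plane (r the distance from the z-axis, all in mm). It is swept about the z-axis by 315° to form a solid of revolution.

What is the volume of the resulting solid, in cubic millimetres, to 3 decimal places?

Volume = 27572.204 mm³

Profile (r,z), 6 vertices: (1.5,25.5) (5.5,10) (14,3) (20,2.5) (19,33.5) (6.5,30)
edge 0: (1.5,25.5)→(5.5,10)  cross = 1.5·10 − 5.5·25.5 = -125.2500; (r_i+r_j)·cross = 7·-125.2500 = -876.7500
edge 1: (5.5,10)→(14,3)  cross = 5.5·3 − 14·10 = -123.5000; (r_i+r_j)·cross = 19.5·-123.5000 = -2408.2500
edge 2: (14,3)→(20,2.5)  cross = 14·2.5 − 20·3 = -25.0000; (r_i+r_j)·cross = 34·-25.0000 = -850.0000
edge 3: (20,2.5)→(19,33.5)  cross = 20·33.5 − 19·2.5 = 622.5000; (r_i+r_j)·cross = 39·622.5000 = 24277.5000
edge 4: (19,33.5)→(6.5,30)  cross = 19·30 − 6.5·33.5 = 352.2500; (r_i+r_j)·cross = 25.5·352.2500 = 8982.3750
edge 5: (6.5,30)→(1.5,25.5)  cross = 6.5·25.5 − 1.5·30 = 120.7500; (r_i+r_j)·cross = 8·120.7500 = 966.0000
Σcross = 821.7500 → A = |Σcross|/2 = 410.8750 mm²
Σ(r_i+r_j)·cross = 30090.8750 → first moment M = |Σ|/6 = 5015.1458
R_c = M/A = 5015.1458/410.8750 = 12.2060 mm
θ = 315° = 5.497787 rad
V = θ·R_c·A = 5.497787·12.2060·410.8750 = 27572.204 mm³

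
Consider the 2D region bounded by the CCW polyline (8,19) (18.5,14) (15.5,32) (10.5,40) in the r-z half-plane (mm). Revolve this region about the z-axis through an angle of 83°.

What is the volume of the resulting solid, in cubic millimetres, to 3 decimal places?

Profile (r,z), 4 vertices: (8,19) (18.5,14) (15.5,32) (10.5,40)
edge 0: (8,19)→(18.5,14)  cross = 8·14 − 18.5·19 = -239.5000; (r_i+r_j)·cross = 26.5·-239.5000 = -6346.7500
edge 1: (18.5,14)→(15.5,32)  cross = 18.5·32 − 15.5·14 = 375.0000; (r_i+r_j)·cross = 34·375.0000 = 12750.0000
edge 2: (15.5,32)→(10.5,40)  cross = 15.5·40 − 10.5·32 = 284.0000; (r_i+r_j)·cross = 26·284.0000 = 7384.0000
edge 3: (10.5,40)→(8,19)  cross = 10.5·19 − 8·40 = -120.5000; (r_i+r_j)·cross = 18.5·-120.5000 = -2229.2500
Σcross = 299.0000 → A = |Σcross|/2 = 149.5000 mm²
Σ(r_i+r_j)·cross = 11558.0000 → first moment M = |Σ|/6 = 1926.3333
R_c = M/A = 1926.3333/149.5000 = 12.8852 mm
θ = 83° = 1.448623 rad
V = θ·R_c·A = 1.448623·12.8852·149.5000 = 2790.531 mm³

Volume = 2790.531 mm³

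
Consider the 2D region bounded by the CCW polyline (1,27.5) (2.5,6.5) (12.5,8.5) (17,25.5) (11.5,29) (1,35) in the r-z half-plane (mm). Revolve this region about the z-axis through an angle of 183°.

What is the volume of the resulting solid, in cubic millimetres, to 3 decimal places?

Profile (r,z), 6 vertices: (1,27.5) (2.5,6.5) (12.5,8.5) (17,25.5) (11.5,29) (1,35)
edge 0: (1,27.5)→(2.5,6.5)  cross = 1·6.5 − 2.5·27.5 = -62.2500; (r_i+r_j)·cross = 3.5·-62.2500 = -217.8750
edge 1: (2.5,6.5)→(12.5,8.5)  cross = 2.5·8.5 − 12.5·6.5 = -60.0000; (r_i+r_j)·cross = 15·-60.0000 = -900.0000
edge 2: (12.5,8.5)→(17,25.5)  cross = 12.5·25.5 − 17·8.5 = 174.2500; (r_i+r_j)·cross = 29.5·174.2500 = 5140.3750
edge 3: (17,25.5)→(11.5,29)  cross = 17·29 − 11.5·25.5 = 199.7500; (r_i+r_j)·cross = 28.5·199.7500 = 5692.8750
edge 4: (11.5,29)→(1,35)  cross = 11.5·35 − 1·29 = 373.5000; (r_i+r_j)·cross = 12.5·373.5000 = 4668.7500
edge 5: (1,35)→(1,27.5)  cross = 1·27.5 − 1·35 = -7.5000; (r_i+r_j)·cross = 2·-7.5000 = -15.0000
Σcross = 617.7500 → A = |Σcross|/2 = 308.8750 mm²
Σ(r_i+r_j)·cross = 14369.1250 → first moment M = |Σ|/6 = 2394.8542
R_c = M/A = 2394.8542/308.8750 = 7.7535 mm
θ = 183° = 3.193953 rad
V = θ·R_c·A = 3.193953·7.7535·308.8750 = 7649.051 mm³

Volume = 7649.051 mm³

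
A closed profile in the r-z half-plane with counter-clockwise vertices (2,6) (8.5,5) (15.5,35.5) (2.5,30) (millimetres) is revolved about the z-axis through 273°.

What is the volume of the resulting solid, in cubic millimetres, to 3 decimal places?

Profile (r,z), 4 vertices: (2,6) (8.5,5) (15.5,35.5) (2.5,30)
edge 0: (2,6)→(8.5,5)  cross = 2·5 − 8.5·6 = -41.0000; (r_i+r_j)·cross = 10.5·-41.0000 = -430.5000
edge 1: (8.5,5)→(15.5,35.5)  cross = 8.5·35.5 − 15.5·5 = 224.2500; (r_i+r_j)·cross = 24·224.2500 = 5382.0000
edge 2: (15.5,35.5)→(2.5,30)  cross = 15.5·30 − 2.5·35.5 = 376.2500; (r_i+r_j)·cross = 18·376.2500 = 6772.5000
edge 3: (2.5,30)→(2,6)  cross = 2.5·6 − 2·30 = -45.0000; (r_i+r_j)·cross = 4.5·-45.0000 = -202.5000
Σcross = 514.5000 → A = |Σcross|/2 = 257.2500 mm²
Σ(r_i+r_j)·cross = 11521.5000 → first moment M = |Σ|/6 = 1920.2500
R_c = M/A = 1920.2500/257.2500 = 7.4645 mm
θ = 273° = 4.764749 rad
V = θ·R_c·A = 4.764749·7.4645·257.2500 = 9149.509 mm³

Volume = 9149.509 mm³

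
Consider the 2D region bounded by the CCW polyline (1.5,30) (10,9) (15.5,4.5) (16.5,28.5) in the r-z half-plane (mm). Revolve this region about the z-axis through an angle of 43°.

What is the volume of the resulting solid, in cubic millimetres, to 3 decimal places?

Profile (r,z), 4 vertices: (1.5,30) (10,9) (15.5,4.5) (16.5,28.5)
edge 0: (1.5,30)→(10,9)  cross = 1.5·9 − 10·30 = -286.5000; (r_i+r_j)·cross = 11.5·-286.5000 = -3294.7500
edge 1: (10,9)→(15.5,4.5)  cross = 10·4.5 − 15.5·9 = -94.5000; (r_i+r_j)·cross = 25.5·-94.5000 = -2409.7500
edge 2: (15.5,4.5)→(16.5,28.5)  cross = 15.5·28.5 − 16.5·4.5 = 367.5000; (r_i+r_j)·cross = 32·367.5000 = 11760.0000
edge 3: (16.5,28.5)→(1.5,30)  cross = 16.5·30 − 1.5·28.5 = 452.2500; (r_i+r_j)·cross = 18·452.2500 = 8140.5000
Σcross = 438.7500 → A = |Σcross|/2 = 219.3750 mm²
Σ(r_i+r_j)·cross = 14196.0000 → first moment M = |Σ|/6 = 2366.0000
R_c = M/A = 2366.0000/219.3750 = 10.7852 mm
θ = 43° = 0.750492 rad
V = θ·R_c·A = 0.750492·10.7852·219.3750 = 1775.663 mm³

Volume = 1775.663 mm³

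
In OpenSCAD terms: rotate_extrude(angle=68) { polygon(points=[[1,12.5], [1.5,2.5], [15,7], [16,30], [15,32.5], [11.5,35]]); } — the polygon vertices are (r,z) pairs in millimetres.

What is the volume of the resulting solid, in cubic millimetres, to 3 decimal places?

Volume = 3467.380 mm³

Profile (r,z), 6 vertices: (1,12.5) (1.5,2.5) (15,7) (16,30) (15,32.5) (11.5,35)
edge 0: (1,12.5)→(1.5,2.5)  cross = 1·2.5 − 1.5·12.5 = -16.2500; (r_i+r_j)·cross = 2.5·-16.2500 = -40.6250
edge 1: (1.5,2.5)→(15,7)  cross = 1.5·7 − 15·2.5 = -27.0000; (r_i+r_j)·cross = 16.5·-27.0000 = -445.5000
edge 2: (15,7)→(16,30)  cross = 15·30 − 16·7 = 338.0000; (r_i+r_j)·cross = 31·338.0000 = 10478.0000
edge 3: (16,30)→(15,32.5)  cross = 16·32.5 − 15·30 = 70.0000; (r_i+r_j)·cross = 31·70.0000 = 2170.0000
edge 4: (15,32.5)→(11.5,35)  cross = 15·35 − 11.5·32.5 = 151.2500; (r_i+r_j)·cross = 26.5·151.2500 = 4008.1250
edge 5: (11.5,35)→(1,12.5)  cross = 11.5·12.5 − 1·35 = 108.7500; (r_i+r_j)·cross = 12.5·108.7500 = 1359.3750
Σcross = 624.7500 → A = |Σcross|/2 = 312.3750 mm²
Σ(r_i+r_j)·cross = 17529.3750 → first moment M = |Σ|/6 = 2921.5625
R_c = M/A = 2921.5625/312.3750 = 9.3527 mm
θ = 68° = 1.186824 rad
V = θ·R_c·A = 1.186824·9.3527·312.3750 = 3467.380 mm³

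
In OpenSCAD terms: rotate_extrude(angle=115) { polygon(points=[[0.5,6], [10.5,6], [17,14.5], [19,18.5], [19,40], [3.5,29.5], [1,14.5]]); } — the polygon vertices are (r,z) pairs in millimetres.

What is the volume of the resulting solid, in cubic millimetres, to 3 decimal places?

Volume = 9100.279 mm³

Profile (r,z), 7 vertices: (0.5,6) (10.5,6) (17,14.5) (19,18.5) (19,40) (3.5,29.5) (1,14.5)
edge 0: (0.5,6)→(10.5,6)  cross = 0.5·6 − 10.5·6 = -60.0000; (r_i+r_j)·cross = 11·-60.0000 = -660.0000
edge 1: (10.5,6)→(17,14.5)  cross = 10.5·14.5 − 17·6 = 50.2500; (r_i+r_j)·cross = 27.5·50.2500 = 1381.8750
edge 2: (17,14.5)→(19,18.5)  cross = 17·18.5 − 19·14.5 = 39.0000; (r_i+r_j)·cross = 36·39.0000 = 1404.0000
edge 3: (19,18.5)→(19,40)  cross = 19·40 − 19·18.5 = 408.5000; (r_i+r_j)·cross = 38·408.5000 = 15523.0000
edge 4: (19,40)→(3.5,29.5)  cross = 19·29.5 − 3.5·40 = 420.5000; (r_i+r_j)·cross = 22.5·420.5000 = 9461.2500
edge 5: (3.5,29.5)→(1,14.5)  cross = 3.5·14.5 − 1·29.5 = 21.2500; (r_i+r_j)·cross = 4.5·21.2500 = 95.6250
edge 6: (1,14.5)→(0.5,6)  cross = 1·6 − 0.5·14.5 = -1.2500; (r_i+r_j)·cross = 1.5·-1.2500 = -1.8750
Σcross = 878.2500 → A = |Σcross|/2 = 439.1250 mm²
Σ(r_i+r_j)·cross = 27203.8750 → first moment M = |Σ|/6 = 4533.9792
R_c = M/A = 4533.9792/439.1250 = 10.3250 mm
θ = 115° = 2.007129 rad
V = θ·R_c·A = 2.007129·10.3250·439.1250 = 9100.279 mm³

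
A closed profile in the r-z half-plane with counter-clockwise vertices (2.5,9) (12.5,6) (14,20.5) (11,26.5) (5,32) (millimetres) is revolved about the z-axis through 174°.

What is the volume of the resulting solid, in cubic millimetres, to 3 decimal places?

Volume = 5055.950 mm³

Profile (r,z), 5 vertices: (2.5,9) (12.5,6) (14,20.5) (11,26.5) (5,32)
edge 0: (2.5,9)→(12.5,6)  cross = 2.5·6 − 12.5·9 = -97.5000; (r_i+r_j)·cross = 15·-97.5000 = -1462.5000
edge 1: (12.5,6)→(14,20.5)  cross = 12.5·20.5 − 14·6 = 172.2500; (r_i+r_j)·cross = 26.5·172.2500 = 4564.6250
edge 2: (14,20.5)→(11,26.5)  cross = 14·26.5 − 11·20.5 = 145.5000; (r_i+r_j)·cross = 25·145.5000 = 3637.5000
edge 3: (11,26.5)→(5,32)  cross = 11·32 − 5·26.5 = 219.5000; (r_i+r_j)·cross = 16·219.5000 = 3512.0000
edge 4: (5,32)→(2.5,9)  cross = 5·9 − 2.5·32 = -35.0000; (r_i+r_j)·cross = 7.5·-35.0000 = -262.5000
Σcross = 404.7500 → A = |Σcross|/2 = 202.3750 mm²
Σ(r_i+r_j)·cross = 9989.1250 → first moment M = |Σ|/6 = 1664.8542
R_c = M/A = 1664.8542/202.3750 = 8.2266 mm
θ = 174° = 3.036873 rad
V = θ·R_c·A = 3.036873·8.2266·202.3750 = 5055.950 mm³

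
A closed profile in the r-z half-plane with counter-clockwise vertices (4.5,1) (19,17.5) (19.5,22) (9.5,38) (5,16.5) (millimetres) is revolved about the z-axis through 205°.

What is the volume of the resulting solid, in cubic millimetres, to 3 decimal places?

Profile (r,z), 5 vertices: (4.5,1) (19,17.5) (19.5,22) (9.5,38) (5,16.5)
edge 0: (4.5,1)→(19,17.5)  cross = 4.5·17.5 − 19·1 = 59.7500; (r_i+r_j)·cross = 23.5·59.7500 = 1404.1250
edge 1: (19,17.5)→(19.5,22)  cross = 19·22 − 19.5·17.5 = 76.7500; (r_i+r_j)·cross = 38.5·76.7500 = 2954.8750
edge 2: (19.5,22)→(9.5,38)  cross = 19.5·38 − 9.5·22 = 532.0000; (r_i+r_j)·cross = 29·532.0000 = 15428.0000
edge 3: (9.5,38)→(5,16.5)  cross = 9.5·16.5 − 5·38 = -33.2500; (r_i+r_j)·cross = 14.5·-33.2500 = -482.1250
edge 4: (5,16.5)→(4.5,1)  cross = 5·1 − 4.5·16.5 = -69.2500; (r_i+r_j)·cross = 9.5·-69.2500 = -657.8750
Σcross = 566.0000 → A = |Σcross|/2 = 283.0000 mm²
Σ(r_i+r_j)·cross = 18647.0000 → first moment M = |Σ|/6 = 3107.8333
R_c = M/A = 3107.8333/283.0000 = 10.9817 mm
θ = 205° = 3.577925 rad
V = θ·R_c·A = 3.577925·10.9817·283.0000 = 11119.594 mm³

Volume = 11119.594 mm³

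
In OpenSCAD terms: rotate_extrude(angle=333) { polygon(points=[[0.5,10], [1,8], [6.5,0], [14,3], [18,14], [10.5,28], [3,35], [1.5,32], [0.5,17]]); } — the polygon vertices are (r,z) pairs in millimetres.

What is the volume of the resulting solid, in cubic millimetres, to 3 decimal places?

Profile (r,z), 9 vertices: (0.5,10) (1,8) (6.5,0) (14,3) (18,14) (10.5,28) (3,35) (1.5,32) (0.5,17)
edge 0: (0.5,10)→(1,8)  cross = 0.5·8 − 1·10 = -6.0000; (r_i+r_j)·cross = 1.5·-6.0000 = -9.0000
edge 1: (1,8)→(6.5,0)  cross = 1·0 − 6.5·8 = -52.0000; (r_i+r_j)·cross = 7.5·-52.0000 = -390.0000
edge 2: (6.5,0)→(14,3)  cross = 6.5·3 − 14·0 = 19.5000; (r_i+r_j)·cross = 20.5·19.5000 = 399.7500
edge 3: (14,3)→(18,14)  cross = 14·14 − 18·3 = 142.0000; (r_i+r_j)·cross = 32·142.0000 = 4544.0000
edge 4: (18,14)→(10.5,28)  cross = 18·28 − 10.5·14 = 357.0000; (r_i+r_j)·cross = 28.5·357.0000 = 10174.5000
edge 5: (10.5,28)→(3,35)  cross = 10.5·35 − 3·28 = 283.5000; (r_i+r_j)·cross = 13.5·283.5000 = 3827.2500
edge 6: (3,35)→(1.5,32)  cross = 3·32 − 1.5·35 = 43.5000; (r_i+r_j)·cross = 4.5·43.5000 = 195.7500
edge 7: (1.5,32)→(0.5,17)  cross = 1.5·17 − 0.5·32 = 9.5000; (r_i+r_j)·cross = 2·9.5000 = 19.0000
edge 8: (0.5,17)→(0.5,10)  cross = 0.5·10 − 0.5·17 = -3.5000; (r_i+r_j)·cross = 1·-3.5000 = -3.5000
Σcross = 793.5000 → A = |Σcross|/2 = 396.7500 mm²
Σ(r_i+r_j)·cross = 18757.7500 → first moment M = |Σ|/6 = 3126.2917
R_c = M/A = 3126.2917/396.7500 = 7.8798 mm
θ = 333° = 5.811946 rad
V = θ·R_c·A = 5.811946·7.8798·396.7500 = 18169.840 mm³

Volume = 18169.840 mm³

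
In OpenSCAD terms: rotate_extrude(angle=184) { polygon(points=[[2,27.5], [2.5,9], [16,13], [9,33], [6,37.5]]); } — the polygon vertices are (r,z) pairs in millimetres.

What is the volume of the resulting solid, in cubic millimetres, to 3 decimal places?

Profile (r,z), 5 vertices: (2,27.5) (2.5,9) (16,13) (9,33) (6,37.5)
edge 0: (2,27.5)→(2.5,9)  cross = 2·9 − 2.5·27.5 = -50.7500; (r_i+r_j)·cross = 4.5·-50.7500 = -228.3750
edge 1: (2.5,9)→(16,13)  cross = 2.5·13 − 16·9 = -111.5000; (r_i+r_j)·cross = 18.5·-111.5000 = -2062.7500
edge 2: (16,13)→(9,33)  cross = 16·33 − 9·13 = 411.0000; (r_i+r_j)·cross = 25·411.0000 = 10275.0000
edge 3: (9,33)→(6,37.5)  cross = 9·37.5 − 6·33 = 139.5000; (r_i+r_j)·cross = 15·139.5000 = 2092.5000
edge 4: (6,37.5)→(2,27.5)  cross = 6·27.5 − 2·37.5 = 90.0000; (r_i+r_j)·cross = 8·90.0000 = 720.0000
Σcross = 478.2500 → A = |Σcross|/2 = 239.1250 mm²
Σ(r_i+r_j)·cross = 10796.3750 → first moment M = |Σ|/6 = 1799.3958
R_c = M/A = 1799.3958/239.1250 = 7.5249 mm
θ = 184° = 3.211406 rad
V = θ·R_c·A = 3.211406·7.5249·239.1250 = 5778.590 mm³

Volume = 5778.590 mm³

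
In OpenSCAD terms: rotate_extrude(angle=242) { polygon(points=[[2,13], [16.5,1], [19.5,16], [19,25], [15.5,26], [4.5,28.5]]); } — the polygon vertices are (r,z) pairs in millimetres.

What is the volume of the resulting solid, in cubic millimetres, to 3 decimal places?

Profile (r,z), 6 vertices: (2,13) (16.5,1) (19.5,16) (19,25) (15.5,26) (4.5,28.5)
edge 0: (2,13)→(16.5,1)  cross = 2·1 − 16.5·13 = -212.5000; (r_i+r_j)·cross = 18.5·-212.5000 = -3931.2500
edge 1: (16.5,1)→(19.5,16)  cross = 16.5·16 − 19.5·1 = 244.5000; (r_i+r_j)·cross = 36·244.5000 = 8802.0000
edge 2: (19.5,16)→(19,25)  cross = 19.5·25 − 19·16 = 183.5000; (r_i+r_j)·cross = 38.5·183.5000 = 7064.7500
edge 3: (19,25)→(15.5,26)  cross = 19·26 − 15.5·25 = 106.5000; (r_i+r_j)·cross = 34.5·106.5000 = 3674.2500
edge 4: (15.5,26)→(4.5,28.5)  cross = 15.5·28.5 − 4.5·26 = 324.7500; (r_i+r_j)·cross = 20·324.7500 = 6495.0000
edge 5: (4.5,28.5)→(2,13)  cross = 4.5·13 − 2·28.5 = 1.5000; (r_i+r_j)·cross = 6.5·1.5000 = 9.7500
Σcross = 648.2500 → A = |Σcross|/2 = 324.1250 mm²
Σ(r_i+r_j)·cross = 22114.5000 → first moment M = |Σ|/6 = 3685.7500
R_c = M/A = 3685.7500/324.1250 = 11.3714 mm
θ = 242° = 4.223697 rad
V = θ·R_c·A = 4.223697·11.3714·324.1250 = 15567.490 mm³

Volume = 15567.490 mm³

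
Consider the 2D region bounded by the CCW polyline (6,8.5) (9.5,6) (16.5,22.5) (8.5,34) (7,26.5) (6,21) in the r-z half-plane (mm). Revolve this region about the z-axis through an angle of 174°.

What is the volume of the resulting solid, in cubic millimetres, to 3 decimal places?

Profile (r,z), 6 vertices: (6,8.5) (9.5,6) (16.5,22.5) (8.5,34) (7,26.5) (6,21)
edge 0: (6,8.5)→(9.5,6)  cross = 6·6 − 9.5·8.5 = -44.7500; (r_i+r_j)·cross = 15.5·-44.7500 = -693.6250
edge 1: (9.5,6)→(16.5,22.5)  cross = 9.5·22.5 − 16.5·6 = 114.7500; (r_i+r_j)·cross = 26·114.7500 = 2983.5000
edge 2: (16.5,22.5)→(8.5,34)  cross = 16.5·34 − 8.5·22.5 = 369.7500; (r_i+r_j)·cross = 25·369.7500 = 9243.7500
edge 3: (8.5,34)→(7,26.5)  cross = 8.5·26.5 − 7·34 = -12.7500; (r_i+r_j)·cross = 15.5·-12.7500 = -197.6250
edge 4: (7,26.5)→(6,21)  cross = 7·21 − 6·26.5 = -12.0000; (r_i+r_j)·cross = 13·-12.0000 = -156.0000
edge 5: (6,21)→(6,8.5)  cross = 6·8.5 − 6·21 = -75.0000; (r_i+r_j)·cross = 12·-75.0000 = -900.0000
Σcross = 340.0000 → A = |Σcross|/2 = 170.0000 mm²
Σ(r_i+r_j)·cross = 10280.0000 → first moment M = |Σ|/6 = 1713.3333
R_c = M/A = 1713.3333/170.0000 = 10.0784 mm
θ = 174° = 3.036873 rad
V = θ·R_c·A = 3.036873·10.0784·170.0000 = 5203.176 mm³

Volume = 5203.176 mm³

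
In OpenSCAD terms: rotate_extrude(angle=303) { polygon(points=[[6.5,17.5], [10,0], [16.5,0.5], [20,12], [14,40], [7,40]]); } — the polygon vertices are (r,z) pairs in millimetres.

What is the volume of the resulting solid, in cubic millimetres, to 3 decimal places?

Profile (r,z), 6 vertices: (6.5,17.5) (10,0) (16.5,0.5) (20,12) (14,40) (7,40)
edge 0: (6.5,17.5)→(10,0)  cross = 6.5·0 − 10·17.5 = -175.0000; (r_i+r_j)·cross = 16.5·-175.0000 = -2887.5000
edge 1: (10,0)→(16.5,0.5)  cross = 10·0.5 − 16.5·0 = 5.0000; (r_i+r_j)·cross = 26.5·5.0000 = 132.5000
edge 2: (16.5,0.5)→(20,12)  cross = 16.5·12 − 20·0.5 = 188.0000; (r_i+r_j)·cross = 36.5·188.0000 = 6862.0000
edge 3: (20,12)→(14,40)  cross = 20·40 − 14·12 = 632.0000; (r_i+r_j)·cross = 34·632.0000 = 21488.0000
edge 4: (14,40)→(7,40)  cross = 14·40 − 7·40 = 280.0000; (r_i+r_j)·cross = 21·280.0000 = 5880.0000
edge 5: (7,40)→(6.5,17.5)  cross = 7·17.5 − 6.5·40 = -137.5000; (r_i+r_j)·cross = 13.5·-137.5000 = -1856.2500
Σcross = 792.5000 → A = |Σcross|/2 = 396.2500 mm²
Σ(r_i+r_j)·cross = 29618.7500 → first moment M = |Σ|/6 = 4936.4583
R_c = M/A = 4936.4583/396.2500 = 12.4579 mm
θ = 303° = 5.288348 rad
V = θ·R_c·A = 5.288348·12.4579·396.2500 = 26105.708 mm³

Volume = 26105.708 mm³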